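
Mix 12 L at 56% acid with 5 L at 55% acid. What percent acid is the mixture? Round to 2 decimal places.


Solute in mixture 1 = 56% of 12 L = 12*56/100 = 168/25 L
Solute in mixture 2 = 55% of 5 L = 5*55/100 = 11/4 L
Total solute = 168/25 + 11/4 = 947/100 L
Total volume = 12 + 5 = 17 L
Final concentration = 947/100/17 * 100 = 55.71%

55.71


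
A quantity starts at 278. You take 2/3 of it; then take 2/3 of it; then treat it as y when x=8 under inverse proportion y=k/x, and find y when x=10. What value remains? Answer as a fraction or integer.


Start with 278.
Step 1: Take 2/3: 278 * 2/3 = 556/3
Step 2: Take 2/3: 556/3 * 2/3 = 1112/9
Step 3: Inverse prop: k = (1112/9)*8; new y = k/10 = 1112/9*8/10 = 4448/45
Final result = 4448/45

4448/45


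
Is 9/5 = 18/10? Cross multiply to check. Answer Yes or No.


Cross multiply to check 9/5 = 18/10
Left cross product: 9 * 10 = 90
Right cross product: 5 * 18 = 90
90 = 90
Equal, so proportions match => Yes

Yes


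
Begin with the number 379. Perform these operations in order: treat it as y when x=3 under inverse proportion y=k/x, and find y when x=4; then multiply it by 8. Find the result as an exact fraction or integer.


Start with 379.
Step 1: Inverse prop: k = (379)*3; new y = k/4 = 379*3/4 = 1137/4
Step 2: Multiply by 8: 1137/4 * 8 = 2274
Final result = 2274

2274


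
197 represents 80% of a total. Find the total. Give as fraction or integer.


Given: 197 is 80% of the whole
Set up: 197 = 80/100 * whole
whole = 197 * 100 / 80
whole = 19700 / 80
whole = 985/4

985/4


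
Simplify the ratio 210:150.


Find GCD(210, 150)
GCD = 30
Divide both by 30: 210/30 = 7, 150/30 = 5
Simplified ratio = 7:5

7:5


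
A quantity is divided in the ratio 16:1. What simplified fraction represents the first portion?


Total parts = 16 + 1 = 17
First part fraction = 16/17
Simplify: 16/17 = 16/17

16/17


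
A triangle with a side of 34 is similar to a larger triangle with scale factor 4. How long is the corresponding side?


Similar triangles have proportional sides
Scale factor = 4
Smaller side = 34
Corresponding larger side = 34 * 4
= 136

136


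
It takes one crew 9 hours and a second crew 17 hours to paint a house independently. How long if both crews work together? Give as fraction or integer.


Rate of A = 1/9 job per hour
Rate of B = 1/17 job per hour
Combined rate = 1/9 + 1/17
Find common denominator: (17 + 9)/(9*17) = 26/153
Combined rate = 26/153 job per hour
Time together = 1 / (26/153) = 153/26 hours

153/26


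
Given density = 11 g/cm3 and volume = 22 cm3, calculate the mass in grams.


Using mass = density * volume
Density = 11 g/cm3
Volume = 22 cm3
Mass = 11 * 22
= 242 g

242


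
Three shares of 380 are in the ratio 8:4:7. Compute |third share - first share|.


Total parts = 8 + 4 + 7 = 19
Value per part = 380 / 19 = 20
Shares: 8*20=160, 4*20=80, 7*20=140
Third share = 140, first share = 160
Difference = |140 - 160| = 20

20


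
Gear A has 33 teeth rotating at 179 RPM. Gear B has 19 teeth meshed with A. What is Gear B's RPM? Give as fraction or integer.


Gear ratio: teeth_A * RPM_A = teeth_B * RPM_B
33 * 179 = 19 * RPM_B
5907 = 19 * RPM_B
RPM_B = 5907 / 19
RPM_B = 5907/19

5907/19


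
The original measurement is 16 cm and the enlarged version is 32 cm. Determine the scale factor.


Original length = 16 cm
Scaled length = 32 cm
Scale factor = 32 / 16
= 2

2


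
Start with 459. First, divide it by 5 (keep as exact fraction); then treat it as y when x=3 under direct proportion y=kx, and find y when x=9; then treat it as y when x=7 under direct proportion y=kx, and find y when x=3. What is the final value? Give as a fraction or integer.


Start with 459.
Step 1: Divide by 5: 459 / 5 = 459/5
Step 2: Direct prop: k = (459/5)/3; new y = k*9 = 459/5*9/3 = 1377/5
Step 3: Direct prop: k = (1377/5)/7; new y = k*3 = 1377/5*3/7 = 4131/35
Final result = 4131/35

4131/35


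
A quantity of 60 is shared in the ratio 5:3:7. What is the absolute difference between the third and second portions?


Total parts = 5 + 3 + 7 = 15
Value per part = 60 / 15 = 4
Shares: 5*4=20, 3*4=12, 7*4=28
Third share = 28, second share = 12
Difference = |28 - 12| = 16

16


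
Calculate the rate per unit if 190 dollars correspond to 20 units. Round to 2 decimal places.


Total dollars = 190
Number of units = 20
Unit rate = 190 / 20
= 9.50 dollars per unit

9.50


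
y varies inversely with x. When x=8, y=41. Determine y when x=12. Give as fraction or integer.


Inverse proportion: y = k/x
Find k: k = 8 * 41 = 328
Compute y at x=12: y = 328/12
y = 82/3

82/3


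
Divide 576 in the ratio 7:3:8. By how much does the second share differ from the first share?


Total parts = 7 + 3 + 8 = 18
Value per part = 576 / 18 = 32
Shares: 7*32=224, 3*32=96, 8*32=256
Second share = 96, first share = 224
Difference = |96 - 224| = 128

128


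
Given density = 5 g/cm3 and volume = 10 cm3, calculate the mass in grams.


Using mass = density * volume
Density = 5 g/cm3
Volume = 10 cm3
Mass = 5 * 10
= 50 g

50


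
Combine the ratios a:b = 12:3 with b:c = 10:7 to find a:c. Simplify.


Given a:b = 12:3 and b:c = 10:7
Make b consistent. Multiply first ratio by 10: a:b = 120:30
Multiply second ratio by 3: b:c = 30:21
Now b = 30 in both, so a:b:c = 120:30:21
Therefore a:c = 120:21
Simplify by GCD: a:c = 40:7

40:7


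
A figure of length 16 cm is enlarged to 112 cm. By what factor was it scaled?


Original length = 16 cm
Scaled length = 112 cm
Scale factor = 112 / 16
= 7

7


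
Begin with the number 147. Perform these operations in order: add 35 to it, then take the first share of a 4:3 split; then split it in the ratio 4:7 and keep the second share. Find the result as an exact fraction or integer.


Start with 147.
Step 1: Add 35: 147+35=182; split 4:3 first = 182*4/7 = 104
Step 2: Split 4:7, second share = 104 * 7/11 = 728/11
Final result = 728/11

728/11


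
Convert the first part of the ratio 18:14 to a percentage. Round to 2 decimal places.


Total parts = 18 + 14 = 32
First part fraction = 18/32
Percentage = (18/32) * 100
= 0.5625 * 100
= 56.25%

56.25


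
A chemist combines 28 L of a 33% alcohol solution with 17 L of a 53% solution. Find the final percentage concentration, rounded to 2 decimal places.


Solute in mixture 1 = 33% of 28 L = 28*33/100 = 231/25 L
Solute in mixture 2 = 53% of 17 L = 17*53/100 = 901/100 L
Total solute = 231/25 + 901/100 = 73/4 L
Total volume = 28 + 17 = 45 L
Final concentration = 73/4/45 * 100 = 40.56%

40.56


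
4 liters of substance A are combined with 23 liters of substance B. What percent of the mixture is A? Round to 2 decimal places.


Volume of A = 4 L
Volume of B = 23 L
Total volume = 4 + 23 = 27 L
Percentage of A = (4/27) * 100
= 14.81%

14.81


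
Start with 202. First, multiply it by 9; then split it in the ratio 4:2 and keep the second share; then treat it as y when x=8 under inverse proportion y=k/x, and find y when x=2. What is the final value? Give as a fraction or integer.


Start with 202.
Step 1: Multiply by 9: 202 * 9 = 1818
Step 2: Split 4:2, second share = 1818 * 2/6 = 606
Step 3: Inverse prop: k = (606)*8; new y = k/2 = 606*8/2 = 2424
Final result = 2424

2424


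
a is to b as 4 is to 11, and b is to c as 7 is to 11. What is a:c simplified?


Given a:b = 4:11 and b:c = 7:11
Make b consistent. Multiply first ratio by 7: a:b = 28:77
Multiply second ratio by 11: b:c = 77:121
Now b = 77 in both, so a:b:c = 28:77:121
Therefore a:c = 28:121
Simplify by GCD: a:c = 28:121

28:121


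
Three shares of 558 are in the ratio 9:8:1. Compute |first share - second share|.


Total parts = 9 + 8 + 1 = 18
Value per part = 558 / 18 = 31
Shares: 9*31=279, 8*31=248, 1*31=31
First share = 279, second share = 248
Difference = |279 - 248| = 31

31


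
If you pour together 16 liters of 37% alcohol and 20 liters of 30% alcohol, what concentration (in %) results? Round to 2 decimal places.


Solute in mixture 1 = 37% of 16 L = 16*37/100 = 148/25 L
Solute in mixture 2 = 30% of 20 L = 20*30/100 = 6 L
Total solute = 148/25 + 6 = 298/25 L
Total volume = 16 + 20 = 36 L
Final concentration = 298/25/36 * 100 = 33.11%

33.11


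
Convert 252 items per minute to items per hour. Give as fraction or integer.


Converting from per minute to per hour
Rate = 252 items per minute
Multiply by 60: 252 * 60
= 15120 items per hour

15120


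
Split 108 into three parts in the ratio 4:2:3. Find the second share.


Ratio = 4:2:3
Total parts = 4 + 2 + 3 = 9
Value per part = 108 / 9 = 12
First share = 4 * 12 = 48
Middle share = 2 * 12 = 24
Third share = 3 * 12 = 36

24


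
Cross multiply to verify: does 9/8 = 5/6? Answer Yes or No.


Cross multiply to check 9/8 = 5/6
Left cross product: 9 * 6 = 54
Right cross product: 8 * 5 = 40
54 != 40
Not equal, so proportions differ => No

No


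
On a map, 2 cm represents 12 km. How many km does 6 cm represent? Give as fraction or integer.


Map scale: 2 cm = 12 km
Measured distance on map = 6 cm
Set up proportion: 6 * 12 / 2
= 72 / 2
= 36 km

36


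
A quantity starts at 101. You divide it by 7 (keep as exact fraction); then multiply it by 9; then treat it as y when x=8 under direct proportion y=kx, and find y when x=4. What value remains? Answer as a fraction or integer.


Start with 101.
Step 1: Divide by 7: 101 / 7 = 101/7
Step 2: Multiply by 9: 101/7 * 9 = 909/7
Step 3: Direct prop: k = (909/7)/8; new y = k*4 = 909/7*4/8 = 909/14
Final result = 909/14

909/14


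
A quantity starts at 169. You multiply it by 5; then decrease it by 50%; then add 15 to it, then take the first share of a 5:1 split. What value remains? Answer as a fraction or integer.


Start with 169.
Step 1: Multiply by 5: 169 * 5 = 845
Step 2: Decrease by 50%: 845 * 50/100 = 845/2
Step 3: Add 15: 845/2+15=875/2; split 5:1 first = 875/2*5/6 = 4375/12
Final result = 4375/12

4375/12


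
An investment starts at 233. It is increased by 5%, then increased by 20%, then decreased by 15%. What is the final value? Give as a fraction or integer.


Start: 233
Step 1: increase by 5% => multiply by 105/100
  233 * 105/100 = 4893/20
Step 2: increase by 20% => multiply by 120/100
  4893/20 * 120/100 = 14679/50
Step 3: decrease by 15% => multiply by 85/100
  14679/50 * 85/100 = 249543/1000
Final value = 249543/1000

249543/1000


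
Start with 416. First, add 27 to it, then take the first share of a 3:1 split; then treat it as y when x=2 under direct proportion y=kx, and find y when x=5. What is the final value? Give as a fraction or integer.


Start with 416.
Step 1: Add 27: 416+27=443; split 3:1 first = 443*3/4 = 1329/4
Step 2: Direct prop: k = (1329/4)/2; new y = k*5 = 1329/4*5/2 = 6645/8
Final result = 6645/8

6645/8


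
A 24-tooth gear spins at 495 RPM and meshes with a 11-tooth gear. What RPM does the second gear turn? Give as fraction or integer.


Gear ratio: teeth_A * RPM_A = teeth_B * RPM_B
24 * 495 = 11 * RPM_B
11880 = 11 * RPM_B
RPM_B = 11880 / 11
RPM_B = 1080

1080


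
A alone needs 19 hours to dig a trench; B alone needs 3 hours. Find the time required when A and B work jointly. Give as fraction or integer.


Rate of A = 1/19 job per hour
Rate of B = 1/3 job per hour
Combined rate = 1/19 + 1/3
Find common denominator: (3 + 19)/(19*3) = 22/57
Combined rate = 22/57 job per hour
Time together = 1 / (22/57) = 57/22 hours

57/22


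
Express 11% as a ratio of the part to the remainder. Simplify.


Part = 11%, Remainder = 89%
Ratio = 11:89
GCD(11, 89) = 1
Simplify: 11:89 = 11:89

11:89


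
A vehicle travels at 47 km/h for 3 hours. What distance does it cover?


Using distance = speed * time
Speed = 47 km/h
Time = 3 hours
Distance = 47 * 3
= 141 km

141


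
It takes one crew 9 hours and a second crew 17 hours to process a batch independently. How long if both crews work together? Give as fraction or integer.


Rate of A = 1/9 job per hour
Rate of B = 1/17 job per hour
Combined rate = 1/9 + 1/17
Find common denominator: (17 + 9)/(9*17) = 26/153
Combined rate = 26/153 job per hour
Time together = 1 / (26/153) = 153/26 hours

153/26


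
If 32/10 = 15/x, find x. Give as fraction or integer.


Setting up: 32/10 = 15/x
Cross multiply: 32 * x = 10 * 15
32x = 150
x = 150/32
x = 75/16

75/16


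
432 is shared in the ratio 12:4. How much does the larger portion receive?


Total parts = 12 + 4 = 16
Value per part = 432 / 16 = 27
First share = 12 * 27 = 324
Second share = 4 * 27 = 108
Larger share = 324

324


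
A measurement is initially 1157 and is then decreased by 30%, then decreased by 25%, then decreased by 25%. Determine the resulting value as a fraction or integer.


Start: 1157
Step 1: decrease by 30% => multiply by 70/100
  1157 * 70/100 = 8099/10
Step 2: decrease by 25% => multiply by 75/100
  8099/10 * 75/100 = 24297/40
Step 3: decrease by 25% => multiply by 75/100
  24297/40 * 75/100 = 72891/160
Final value = 72891/160

72891/160


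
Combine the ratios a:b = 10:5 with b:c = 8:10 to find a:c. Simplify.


Given a:b = 10:5 and b:c = 8:10
Make b consistent. Multiply first ratio by 8: a:b = 80:40
Multiply second ratio by 5: b:c = 40:50
Now b = 40 in both, so a:b:c = 80:40:50
Therefore a:c = 80:50
Simplify by GCD: a:c = 8:5

8:5


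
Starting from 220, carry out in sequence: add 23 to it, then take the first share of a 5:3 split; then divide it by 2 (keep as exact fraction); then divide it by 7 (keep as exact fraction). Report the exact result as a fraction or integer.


Start with 220.
Step 1: Add 23: 220+23=243; split 5:3 first = 243*5/8 = 1215/8
Step 2: Divide by 2: 1215/8 / 2 = 1215/16
Step 3: Divide by 7: 1215/16 / 7 = 1215/112
Final result = 1215/112

1215/112


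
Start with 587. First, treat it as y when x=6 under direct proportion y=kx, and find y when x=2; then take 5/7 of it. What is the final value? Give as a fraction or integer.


Start with 587.
Step 1: Direct prop: k = (587)/6; new y = k*2 = 587*2/6 = 587/3
Step 2: Take 5/7: 587/3 * 5/7 = 2935/21
Final result = 2935/21

2935/21


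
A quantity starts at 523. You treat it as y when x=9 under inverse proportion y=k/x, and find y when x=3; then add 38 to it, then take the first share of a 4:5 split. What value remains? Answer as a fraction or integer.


Start with 523.
Step 1: Inverse prop: k = (523)*9; new y = k/3 = 523*9/3 = 1569
Step 2: Add 38: 1569+38=1607; split 4:5 first = 1607*4/9 = 6428/9
Final result = 6428/9

6428/9


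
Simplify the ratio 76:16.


Find GCD(76, 16)
GCD = 4
Divide both by 4: 76/4 = 19, 16/4 = 4
Simplified ratio = 19:4

19:4


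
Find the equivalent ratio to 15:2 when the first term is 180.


Original ratio: 15:2
First term target: 180
Scale factor = 180 / 15 = 12
Multiply second term: 2 * 12 = 24
Equivalent ratio = 180:24

180:24


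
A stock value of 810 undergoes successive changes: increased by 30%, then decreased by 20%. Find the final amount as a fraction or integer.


Start: 810
Step 1: increase by 30% => multiply by 130/100
  810 * 130/100 = 1053
Step 2: decrease by 20% => multiply by 80/100
  1053 * 80/100 = 4212/5
Final value = 4212/5

4212/5


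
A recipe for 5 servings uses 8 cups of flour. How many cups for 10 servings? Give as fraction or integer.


Original: 8 cups for 5 servings
Target servings = 10
Scaling factor = 10/5
New amount = 8 * 10/5
= 80/5
= 16 cups

16


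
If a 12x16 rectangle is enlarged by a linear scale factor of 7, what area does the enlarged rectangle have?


Original dimensions: 12 x 16
Enlargement factor = 7
New width = 12 * 7 = 84
New height = 16 * 7 = 112
New area = 84 * 112 = 9408

9408


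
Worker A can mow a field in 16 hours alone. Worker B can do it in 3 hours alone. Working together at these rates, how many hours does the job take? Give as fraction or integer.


Rate of A = 1/16 job per hour
Rate of B = 1/3 job per hour
Combined rate = 1/16 + 1/3
Find common denominator: (3 + 16)/(16*3) = 19/48
Combined rate = 19/48 job per hour
Time together = 1 / (19/48) = 48/19 hours

48/19


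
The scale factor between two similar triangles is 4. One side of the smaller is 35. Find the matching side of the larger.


Similar triangles have proportional sides
Scale factor = 4
Smaller side = 35
Corresponding larger side = 35 * 4
= 140

140


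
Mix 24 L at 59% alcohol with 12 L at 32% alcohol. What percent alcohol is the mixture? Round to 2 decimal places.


Solute in mixture 1 = 59% of 24 L = 24*59/100 = 354/25 L
Solute in mixture 2 = 32% of 12 L = 12*32/100 = 96/25 L
Total solute = 354/25 + 96/25 = 18 L
Total volume = 24 + 12 = 36 L
Final concentration = 18/36 * 100 = 50.00%

50.00


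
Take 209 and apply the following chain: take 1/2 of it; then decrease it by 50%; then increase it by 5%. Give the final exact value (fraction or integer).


Start with 209.
Step 1: Take 1/2: 209 * 1/2 = 209/2
Step 2: Decrease by 50%: 209/2 * 50/100 = 209/4
Step 3: Increase by 5%: 209/4 * 105/100 = 4389/80
Final result = 4389/80

4389/80


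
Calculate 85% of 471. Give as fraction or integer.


Compute 85% of 471
Convert percentage: 85% = 85/100
Multiply: 471 * 85/100
= 40035/100
= 8007/20

8007/20


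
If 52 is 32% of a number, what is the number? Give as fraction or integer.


Given: 52 is 32% of the whole
Set up: 52 = 32/100 * whole
whole = 52 * 100 / 32
whole = 5200 / 32
whole = 325/2

325/2


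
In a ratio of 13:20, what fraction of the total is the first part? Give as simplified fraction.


Total parts = 13 + 20 = 33
First part fraction = 13/33
Simplify: 13/33 = 13/33

13/33


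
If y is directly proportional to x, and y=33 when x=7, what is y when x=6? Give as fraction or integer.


Direct proportion: y = kx
Find k: k = 33/7 = 33/7
Compute y at x=6: y = 33/7 * 6
y = 198/7

198/7


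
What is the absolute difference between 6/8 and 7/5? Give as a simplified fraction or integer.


Simplify: 6/8 = 3/4 and 7/5 = 7/5
Find common denominator: LCD = 20
Convert: 15/20 and 28/20
Difference = |15 - 28|/20 = 13/20
Simplified = 13/20

13/20


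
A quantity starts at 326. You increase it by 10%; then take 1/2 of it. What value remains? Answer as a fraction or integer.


Start with 326.
Step 1: Increase by 10%: 326 * 110/100 = 1793/5
Step 2: Take 1/2: 1793/5 * 1/2 = 1793/10
Final result = 1793/10

1793/10


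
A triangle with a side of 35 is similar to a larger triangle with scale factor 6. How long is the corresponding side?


Similar triangles have proportional sides
Scale factor = 6
Smaller side = 35
Corresponding larger side = 35 * 6
= 210

210


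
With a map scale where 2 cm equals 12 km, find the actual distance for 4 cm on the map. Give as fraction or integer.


Map scale: 2 cm = 12 km
Measured distance on map = 4 cm
Set up proportion: 4 * 12 / 2
= 48 / 2
= 24 km

24


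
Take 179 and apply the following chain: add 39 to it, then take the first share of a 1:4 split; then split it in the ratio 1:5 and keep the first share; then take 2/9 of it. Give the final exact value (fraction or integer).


Start with 179.
Step 1: Add 39: 179+39=218; split 1:4 first = 218*1/5 = 218/5
Step 2: Split 1:5, first share = 218/5 * 1/6 = 109/15
Step 3: Take 2/9: 109/15 * 2/9 = 218/135
Final result = 218/135

218/135


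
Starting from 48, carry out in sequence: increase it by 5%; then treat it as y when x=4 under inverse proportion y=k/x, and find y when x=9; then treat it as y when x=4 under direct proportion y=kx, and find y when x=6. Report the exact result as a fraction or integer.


Start with 48.
Step 1: Increase by 5%: 48 * 105/100 = 252/5
Step 2: Inverse prop: k = (252/5)*4; new y = k/9 = 252/5*4/9 = 112/5
Step 3: Direct prop: k = (112/5)/4; new y = k*6 = 112/5*6/4 = 168/5
Final result = 168/5

168/5


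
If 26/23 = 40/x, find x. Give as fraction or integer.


Setting up: 26/23 = 40/x
Cross multiply: 26 * x = 23 * 40
26x = 920
x = 920/26
x = 460/13

460/13


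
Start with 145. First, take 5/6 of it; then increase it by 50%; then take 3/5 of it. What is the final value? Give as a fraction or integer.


Start with 145.
Step 1: Take 5/6: 145 * 5/6 = 725/6
Step 2: Increase by 50%: 725/6 * 150/100 = 725/4
Step 3: Take 3/5: 725/4 * 3/5 = 435/4
Final result = 435/4

435/4


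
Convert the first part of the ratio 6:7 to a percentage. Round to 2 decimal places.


Total parts = 6 + 7 = 13
First part fraction = 6/13
Percentage = (6/13) * 100
= 0.461538 * 100
= 46.15%

46.15


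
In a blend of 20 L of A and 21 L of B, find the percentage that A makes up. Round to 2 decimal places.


Volume of A = 20 L
Volume of B = 21 L
Total volume = 20 + 21 = 41 L
Percentage of A = (20/41) * 100
= 48.78%

48.78


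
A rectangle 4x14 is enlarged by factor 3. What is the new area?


Original dimensions: 4 x 14
Enlargement factor = 3
New width = 4 * 3 = 12
New height = 14 * 3 = 42
New area = 12 * 42 = 504

504


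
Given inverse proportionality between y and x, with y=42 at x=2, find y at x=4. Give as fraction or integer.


Inverse proportion: y = k/x
Find k: k = 2 * 42 = 84
Compute y at x=4: y = 84/4
y = 21

21


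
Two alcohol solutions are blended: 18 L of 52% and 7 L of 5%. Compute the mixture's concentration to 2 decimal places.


Solute in mixture 1 = 52% of 18 L = 18*52/100 = 234/25 L
Solute in mixture 2 = 5% of 7 L = 7*5/100 = 7/20 L
Total solute = 234/25 + 7/20 = 971/100 L
Total volume = 18 + 7 = 25 L
Final concentration = 971/100/25 * 100 = 38.84%

38.84


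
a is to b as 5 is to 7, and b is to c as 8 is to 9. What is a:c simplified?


Given a:b = 5:7 and b:c = 8:9
Make b consistent. Multiply first ratio by 8: a:b = 40:56
Multiply second ratio by 7: b:c = 56:63
Now b = 56 in both, so a:b:c = 40:56:63
Therefore a:c = 40:63
Simplify by GCD: a:c = 40:63

40:63


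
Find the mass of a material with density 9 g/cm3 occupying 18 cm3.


Using mass = density * volume
Density = 9 g/cm3
Volume = 18 cm3
Mass = 9 * 18
= 162 g

162


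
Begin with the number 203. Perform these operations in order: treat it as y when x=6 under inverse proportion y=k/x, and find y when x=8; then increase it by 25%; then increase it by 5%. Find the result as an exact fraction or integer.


Start with 203.
Step 1: Inverse prop: k = (203)*6; new y = k/8 = 203*6/8 = 609/4
Step 2: Increase by 25%: 609/4 * 125/100 = 3045/16
Step 3: Increase by 5%: 3045/16 * 105/100 = 12789/64
Final result = 12789/64

12789/64


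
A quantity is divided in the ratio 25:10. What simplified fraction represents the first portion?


Total parts = 25 + 10 = 35
First part fraction = 25/35
Simplify: 25/35 = 5/7

5/7


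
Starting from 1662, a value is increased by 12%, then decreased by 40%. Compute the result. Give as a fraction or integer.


Start: 1662
Step 1: increase by 12% => multiply by 112/100
  1662 * 112/100 = 46536/25
Step 2: decrease by 40% => multiply by 60/100
  46536/25 * 60/100 = 139608/125
Final value = 139608/125

139608/125


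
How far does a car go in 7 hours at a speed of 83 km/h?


Using distance = speed * time
Speed = 83 km/h
Time = 7 hours
Distance = 83 * 7
= 581 km

581


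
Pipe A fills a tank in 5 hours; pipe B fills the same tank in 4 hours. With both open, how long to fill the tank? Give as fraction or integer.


Rate of A = 1/5 job per hour
Rate of B = 1/4 job per hour
Combined rate = 1/5 + 1/4
Find common denominator: (4 + 5)/(5*4) = 9/20
Combined rate = 9/20 job per hour
Time together = 1 / (9/20) = 20/9 hours

20/9


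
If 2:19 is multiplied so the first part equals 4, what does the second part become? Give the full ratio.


Original ratio: 2:19
First term target: 4
Scale factor = 4 / 2 = 2
Multiply second term: 19 * 2 = 38
Equivalent ratio = 4:38

4:38


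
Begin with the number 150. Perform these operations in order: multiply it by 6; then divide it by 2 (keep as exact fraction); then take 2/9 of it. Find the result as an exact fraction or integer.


Start with 150.
Step 1: Multiply by 6: 150 * 6 = 900
Step 2: Divide by 2: 900 / 2 = 450
Step 3: Take 2/9: 450 * 2/9 = 100
Final result = 100

100


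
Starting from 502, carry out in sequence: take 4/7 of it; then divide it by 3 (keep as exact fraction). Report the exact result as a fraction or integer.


Start with 502.
Step 1: Take 4/7: 502 * 4/7 = 2008/7
Step 2: Divide by 3: 2008/7 / 3 = 2008/21
Final result = 2008/21

2008/21


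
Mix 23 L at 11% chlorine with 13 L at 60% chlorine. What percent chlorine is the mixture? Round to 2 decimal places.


Solute in mixture 1 = 11% of 23 L = 23*11/100 = 253/100 L
Solute in mixture 2 = 60% of 13 L = 13*60/100 = 39/5 L
Total solute = 253/100 + 39/5 = 1033/100 L
Total volume = 23 + 13 = 36 L
Final concentration = 1033/100/36 * 100 = 28.69%

28.69


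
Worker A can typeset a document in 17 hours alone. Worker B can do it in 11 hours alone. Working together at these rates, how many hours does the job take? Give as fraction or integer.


Rate of A = 1/17 job per hour
Rate of B = 1/11 job per hour
Combined rate = 1/17 + 1/11
Find common denominator: (11 + 17)/(17*11) = 28/187
Combined rate = 28/187 job per hour
Time together = 1 / (28/187) = 187/28 hours

187/28


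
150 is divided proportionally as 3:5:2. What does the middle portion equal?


Ratio = 3:5:2
Total parts = 3 + 5 + 2 = 10
Value per part = 150 / 10 = 15
First share = 3 * 15 = 45
Middle share = 5 * 15 = 75
Third share = 2 * 15 = 30

75


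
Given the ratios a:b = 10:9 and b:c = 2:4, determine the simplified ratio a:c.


Given a:b = 10:9 and b:c = 2:4
Make b consistent. Multiply first ratio by 2: a:b = 20:18
Multiply second ratio by 9: b:c = 18:36
Now b = 18 in both, so a:b:c = 20:18:36
Therefore a:c = 20:36
Simplify by GCD: a:c = 5:9

5:9


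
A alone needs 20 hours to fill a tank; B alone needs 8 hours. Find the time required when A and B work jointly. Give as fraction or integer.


Rate of A = 1/20 job per hour
Rate of B = 1/8 job per hour
Combined rate = 1/20 + 1/8
Find common denominator: (8 + 20)/(20*8) = 28/160
Combined rate = 7/40 job per hour
Time together = 1 / (7/40) = 40/7 hours

40/7


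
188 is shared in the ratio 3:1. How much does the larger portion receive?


Total parts = 3 + 1 = 4
Value per part = 188 / 4 = 47
First share = 3 * 47 = 141
Second share = 1 * 47 = 47
Larger share = 141

141


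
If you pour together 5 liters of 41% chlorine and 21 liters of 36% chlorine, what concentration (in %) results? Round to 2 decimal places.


Solute in mixture 1 = 41% of 5 L = 5*41/100 = 41/20 L
Solute in mixture 2 = 36% of 21 L = 21*36/100 = 189/25 L
Total solute = 41/20 + 189/25 = 961/100 L
Total volume = 5 + 21 = 26 L
Final concentration = 961/100/26 * 100 = 36.96%

36.96


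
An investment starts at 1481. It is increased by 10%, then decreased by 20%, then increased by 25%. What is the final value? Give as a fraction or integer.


Start: 1481
Step 1: increase by 10% => multiply by 110/100
  1481 * 110/100 = 16291/10
Step 2: decrease by 20% => multiply by 80/100
  16291/10 * 80/100 = 32582/25
Step 3: increase by 25% => multiply by 125/100
  32582/25 * 125/100 = 16291/10
Final value = 16291/10

16291/10


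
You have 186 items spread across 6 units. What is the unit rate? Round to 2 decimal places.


Total items = 186
Number of units = 6
Unit rate = 186 / 6
= 31 items per unit

31


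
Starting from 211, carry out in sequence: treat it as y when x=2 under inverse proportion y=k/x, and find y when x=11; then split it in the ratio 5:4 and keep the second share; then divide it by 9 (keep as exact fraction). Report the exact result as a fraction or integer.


Start with 211.
Step 1: Inverse prop: k = (211)*2; new y = k/11 = 211*2/11 = 422/11
Step 2: Split 5:4, second share = 422/11 * 4/9 = 1688/99
Step 3: Divide by 9: 1688/99 / 9 = 1688/891
Final result = 1688/891

1688/891


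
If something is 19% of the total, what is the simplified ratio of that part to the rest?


Part = 19%, Remainder = 81%
Ratio = 19:81
GCD(19, 81) = 1
Simplify: 19:81 = 19:81

19:81


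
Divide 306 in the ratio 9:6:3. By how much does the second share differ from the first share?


Total parts = 9 + 6 + 3 = 18
Value per part = 306 / 18 = 17
Shares: 9*17=153, 6*17=102, 3*17=51
Second share = 102, first share = 153
Difference = |102 - 153| = 51

51


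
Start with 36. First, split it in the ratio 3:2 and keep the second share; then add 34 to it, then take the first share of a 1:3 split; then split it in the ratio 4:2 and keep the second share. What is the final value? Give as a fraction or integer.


Start with 36.
Step 1: Split 3:2, second share = 36 * 2/5 = 72/5
Step 2: Add 34: 72/5+34=242/5; split 1:3 first = 242/5*1/4 = 121/10
Step 3: Split 4:2, second share = 121/10 * 2/6 = 121/30
Final result = 121/30

121/30


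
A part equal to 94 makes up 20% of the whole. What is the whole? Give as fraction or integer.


Given: 94 is 20% of the whole
Set up: 94 = 20/100 * whole
whole = 94 * 100 / 20
whole = 9400 / 20
whole = 470

470


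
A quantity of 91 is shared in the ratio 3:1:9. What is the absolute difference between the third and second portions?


Total parts = 3 + 1 + 9 = 13
Value per part = 91 / 13 = 7
Shares: 3*7=21, 1*7=7, 9*7=63
Third share = 63, second share = 7
Difference = |63 - 7| = 56

56


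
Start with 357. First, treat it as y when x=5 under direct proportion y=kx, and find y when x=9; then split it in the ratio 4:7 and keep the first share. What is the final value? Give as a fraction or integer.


Start with 357.
Step 1: Direct prop: k = (357)/5; new y = k*9 = 357*9/5 = 3213/5
Step 2: Split 4:7, first share = 3213/5 * 4/11 = 12852/55
Final result = 12852/55

12852/55


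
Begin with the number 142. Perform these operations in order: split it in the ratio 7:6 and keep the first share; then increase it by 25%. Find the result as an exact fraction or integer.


Start with 142.
Step 1: Split 7:6, first share = 142 * 7/13 = 994/13
Step 2: Increase by 25%: 994/13 * 125/100 = 2485/26
Final result = 2485/26

2485/26


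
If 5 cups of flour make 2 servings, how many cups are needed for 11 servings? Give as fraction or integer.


Original: 5 cups for 2 servings
Target servings = 11
Scaling factor = 11/2
New amount = 5 * 11/2
= 55/2
= 55/2 cups

55/2


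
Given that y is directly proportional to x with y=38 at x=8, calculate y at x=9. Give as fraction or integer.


Direct proportion: y = kx
Find k: k = 38/8 = 19/4
Compute y at x=9: y = 19/4 * 9
y = 171/4

171/4


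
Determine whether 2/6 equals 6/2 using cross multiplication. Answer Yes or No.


Cross multiply to check 2/6 = 6/2
Left cross product: 2 * 2 = 4
Right cross product: 6 * 6 = 36
4 != 36
Not equal, so proportions differ => No

No


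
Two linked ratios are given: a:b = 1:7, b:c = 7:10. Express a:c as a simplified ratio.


Given a:b = 1:7 and b:c = 7:10
Make b consistent. Multiply first ratio by 7: a:b = 7:49
Multiply second ratio by 7: b:c = 49:70
Now b = 49 in both, so a:b:c = 7:49:70
Therefore a:c = 7:70
Simplify by GCD: a:c = 1:10

1:10


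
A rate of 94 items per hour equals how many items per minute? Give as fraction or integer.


Converting from per hour to per minute
Rate = 94 items per hour
Divide by 60: 94/60
= 47/30 items per minute

47/30


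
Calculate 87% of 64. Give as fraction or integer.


Compute 87% of 64
Convert percentage: 87% = 87/100
Multiply: 64 * 87/100
= 5568/100
= 1392/25

1392/25


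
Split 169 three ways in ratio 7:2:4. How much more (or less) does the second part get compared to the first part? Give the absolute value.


Total parts = 7 + 2 + 4 = 13
Value per part = 169 / 13 = 13
Shares: 7*13=91, 2*13=26, 4*13=52
Second share = 26, first share = 91
Difference = |26 - 91| = 65

65


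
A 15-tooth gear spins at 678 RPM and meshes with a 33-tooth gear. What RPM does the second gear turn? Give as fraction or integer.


Gear ratio: teeth_A * RPM_A = teeth_B * RPM_B
15 * 678 = 33 * RPM_B
10170 = 33 * RPM_B
RPM_B = 10170 / 33
RPM_B = 3390/11

3390/11


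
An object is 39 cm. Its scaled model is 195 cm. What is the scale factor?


Original length = 39 cm
Scaled length = 195 cm
Scale factor = 195 / 39
= 5

5


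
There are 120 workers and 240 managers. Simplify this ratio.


Find GCD(120, 240)
GCD = 120
Divide both by 120: 120/120 = 1, 240/120 = 2
Simplified ratio = 1:2

1:2


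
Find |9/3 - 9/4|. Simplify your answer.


Simplify: 9/3 = 3 and 9/4 = 9/4
Find common denominator: LCD = 4
Convert: 12/4 and 9/4
Difference = |12 - 9|/4 = 3/4
Simplified = 3/4

3/4


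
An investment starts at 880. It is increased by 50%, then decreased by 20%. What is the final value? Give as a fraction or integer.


Start: 880
Step 1: increase by 50% => multiply by 150/100
  880 * 150/100 = 1320
Step 2: decrease by 20% => multiply by 80/100
  1320 * 80/100 = 1056
Final value = 1056

1056


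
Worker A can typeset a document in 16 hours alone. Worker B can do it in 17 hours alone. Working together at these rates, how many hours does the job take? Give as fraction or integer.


Rate of A = 1/16 job per hour
Rate of B = 1/17 job per hour
Combined rate = 1/16 + 1/17
Find common denominator: (17 + 16)/(16*17) = 33/272
Combined rate = 33/272 job per hour
Time together = 1 / (33/272) = 272/33 hours

272/33


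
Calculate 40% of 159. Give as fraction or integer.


Compute 40% of 159
Convert percentage: 40% = 40/100
Multiply: 159 * 40/100
= 6360/100
= 318/5

318/5


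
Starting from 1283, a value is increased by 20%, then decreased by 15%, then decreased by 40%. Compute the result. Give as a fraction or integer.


Start: 1283
Step 1: increase by 20% => multiply by 120/100
  1283 * 120/100 = 7698/5
Step 2: decrease by 15% => multiply by 85/100
  7698/5 * 85/100 = 65433/50
Step 3: decrease by 40% => multiply by 60/100
  65433/50 * 60/100 = 196299/250
Final value = 196299/250

196299/250


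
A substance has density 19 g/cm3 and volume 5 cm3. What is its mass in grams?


Using mass = density * volume
Density = 19 g/cm3
Volume = 5 cm3
Mass = 19 * 5
= 95 g

95


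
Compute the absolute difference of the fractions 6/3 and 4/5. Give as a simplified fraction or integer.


Simplify: 6/3 = 2 and 4/5 = 4/5
Find common denominator: LCD = 5
Convert: 10/5 and 4/5
Difference = |10 - 4|/5 = 6/5
Simplified = 6/5

6/5


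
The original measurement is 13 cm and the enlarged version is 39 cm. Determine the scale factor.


Original length = 13 cm
Scaled length = 39 cm
Scale factor = 39 / 13
= 3

3


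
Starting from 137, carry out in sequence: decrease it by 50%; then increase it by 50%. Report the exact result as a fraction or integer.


Start with 137.
Step 1: Decrease by 50%: 137 * 50/100 = 137/2
Step 2: Increase by 50%: 137/2 * 150/100 = 411/4
Final result = 411/4

411/4


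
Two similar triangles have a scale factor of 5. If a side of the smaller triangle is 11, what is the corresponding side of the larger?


Similar triangles have proportional sides
Scale factor = 5
Smaller side = 11
Corresponding larger side = 11 * 5
= 55

55


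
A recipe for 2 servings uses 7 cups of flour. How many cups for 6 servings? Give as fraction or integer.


Original: 7 cups for 2 servings
Target servings = 6
Scaling factor = 6/2
New amount = 7 * 6/2
= 42/2
= 21 cups

21


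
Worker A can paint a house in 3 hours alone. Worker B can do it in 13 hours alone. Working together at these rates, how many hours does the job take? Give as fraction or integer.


Rate of A = 1/3 job per hour
Rate of B = 1/13 job per hour
Combined rate = 1/3 + 1/13
Find common denominator: (13 + 3)/(3*13) = 16/39
Combined rate = 16/39 job per hour
Time together = 1 / (16/39) = 39/16 hours

39/16


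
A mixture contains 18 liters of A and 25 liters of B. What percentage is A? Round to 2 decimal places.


Volume of A = 18 L
Volume of B = 25 L
Total volume = 18 + 25 = 43 L
Percentage of A = (18/43) * 100
= 41.86%

41.86


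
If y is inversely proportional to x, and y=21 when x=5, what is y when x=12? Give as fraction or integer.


Inverse proportion: y = k/x
Find k: k = 5 * 21 = 105
Compute y at x=12: y = 105/12
y = 35/4

35/4


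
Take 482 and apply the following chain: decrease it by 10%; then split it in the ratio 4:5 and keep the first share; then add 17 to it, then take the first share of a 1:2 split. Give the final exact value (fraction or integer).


Start with 482.
Step 1: Decrease by 10%: 482 * 90/100 = 2169/5
Step 2: Split 4:5, first share = 2169/5 * 4/9 = 964/5
Step 3: Add 17: 964/5+17=1049/5; split 1:2 first = 1049/5*1/3 = 1049/15
Final result = 1049/15

1049/15


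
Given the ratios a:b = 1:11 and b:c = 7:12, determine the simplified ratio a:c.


Given a:b = 1:11 and b:c = 7:12
Make b consistent. Multiply first ratio by 7: a:b = 7:77
Multiply second ratio by 11: b:c = 77:132
Now b = 77 in both, so a:b:c = 7:77:132
Therefore a:c = 7:132
Simplify by GCD: a:c = 7:132

7:132


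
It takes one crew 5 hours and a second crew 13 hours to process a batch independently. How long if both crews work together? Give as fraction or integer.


Rate of A = 1/5 job per hour
Rate of B = 1/13 job per hour
Combined rate = 1/5 + 1/13
Find common denominator: (13 + 5)/(5*13) = 18/65
Combined rate = 18/65 job per hour
Time together = 1 / (18/65) = 65/18 hours

65/18


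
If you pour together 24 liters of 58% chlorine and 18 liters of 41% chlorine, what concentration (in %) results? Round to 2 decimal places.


Solute in mixture 1 = 58% of 24 L = 24*58/100 = 348/25 L
Solute in mixture 2 = 41% of 18 L = 18*41/100 = 369/50 L
Total solute = 348/25 + 369/50 = 213/10 L
Total volume = 24 + 18 = 42 L
Final concentration = 213/10/42 * 100 = 50.71%

50.71


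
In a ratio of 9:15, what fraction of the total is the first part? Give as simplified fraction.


Total parts = 9 + 15 = 24
First part fraction = 9/24
Simplify: 9/24 = 3/8

3/8


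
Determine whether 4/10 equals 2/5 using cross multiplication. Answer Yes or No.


Cross multiply to check 4/10 = 2/5
Left cross product: 4 * 5 = 20
Right cross product: 10 * 2 = 20
20 = 20
Equal, so proportions match => Yes

Yes


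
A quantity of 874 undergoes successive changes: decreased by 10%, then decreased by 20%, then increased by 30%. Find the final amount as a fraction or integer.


Start: 874
Step 1: decrease by 10% => multiply by 90/100
  874 * 90/100 = 3933/5
Step 2: decrease by 20% => multiply by 80/100
  3933/5 * 80/100 = 15732/25
Step 3: increase by 30% => multiply by 130/100
  15732/25 * 130/100 = 102258/125
Final value = 102258/125

102258/125


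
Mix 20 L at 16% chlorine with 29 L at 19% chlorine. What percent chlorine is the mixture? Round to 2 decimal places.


Solute in mixture 1 = 16% of 20 L = 20*16/100 = 16/5 L
Solute in mixture 2 = 19% of 29 L = 29*19/100 = 551/100 L
Total solute = 16/5 + 551/100 = 871/100 L
Total volume = 20 + 29 = 49 L
Final concentration = 871/100/49 * 100 = 17.78%

17.78


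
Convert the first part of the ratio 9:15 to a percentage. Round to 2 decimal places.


Total parts = 9 + 15 = 24
First part fraction = 9/24
Percentage = (9/24) * 100
= 0.375 * 100
= 37.50%

37.50


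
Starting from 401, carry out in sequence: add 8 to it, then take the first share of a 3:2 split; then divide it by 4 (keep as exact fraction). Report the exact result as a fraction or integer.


Start with 401.
Step 1: Add 8: 401+8=409; split 3:2 first = 409*3/5 = 1227/5
Step 2: Divide by 4: 1227/5 / 4 = 1227/20
Final result = 1227/20

1227/20


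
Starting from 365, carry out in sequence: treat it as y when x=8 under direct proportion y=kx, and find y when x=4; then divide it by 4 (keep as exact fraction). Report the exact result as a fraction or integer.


Start with 365.
Step 1: Direct prop: k = (365)/8; new y = k*4 = 365*4/8 = 365/2
Step 2: Divide by 4: 365/2 / 4 = 365/8
Final result = 365/8

365/8
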